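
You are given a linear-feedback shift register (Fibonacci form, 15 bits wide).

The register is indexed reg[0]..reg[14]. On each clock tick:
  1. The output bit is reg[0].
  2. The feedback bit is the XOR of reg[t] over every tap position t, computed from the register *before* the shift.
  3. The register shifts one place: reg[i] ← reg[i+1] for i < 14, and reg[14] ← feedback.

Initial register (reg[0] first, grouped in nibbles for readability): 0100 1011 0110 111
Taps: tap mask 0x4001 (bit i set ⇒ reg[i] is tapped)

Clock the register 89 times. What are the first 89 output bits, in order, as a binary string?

step | reg (before) | out | fb
   0 | 010010110110111 | 0 | 1
   1 | 100101101101111 | 1 | 0
   2 | 001011011011110 | 0 | 0
   3 | 010110110111100 | 0 | 0
   4 | 101101101111000 | 1 | 1
   5 | 011011011110001 | 0 | 1
   6 | 110110111100011 | 1 | 0
   7 | 101101111000110 | 1 | 1
   8 | 011011110001101 | 0 | 1
   9 | 110111100011011 | 1 | 0
  10 | 101111000110110 | 1 | 1
  11 | 011110001101101 | 0 | 1
  12 | 111100011011011 | 1 | 0
  13 | 111000110110110 | 1 | 1
  14 | 110001101101101 | 1 | 0
  15 | 100011011011010 | 1 | 1
  16 | 000110110110101 | 0 | 1
  17 | 001101101101011 | 0 | 1
  18 | 011011011010111 | 0 | 1
  19 | 110110110101111 | 1 | 0
  20 | 101101101011110 | 1 | 1
  21 | 011011010111101 | 0 | 1
  22 | 110110101111011 | 1 | 0
  23 | 101101011110110 | 1 | 1
  24 | 011010111101101 | 0 | 1
  25 | 110101111011011 | 1 | 0
  26 | 101011110110110 | 1 | 1
  27 | 010111101101101 | 0 | 1
  28 | 101111011011011 | 1 | 0
  29 | 011110110110110 | 0 | 0
  30 | 111101101101100 | 1 | 1
  31 | 111011011011001 | 1 | 0
  32 | 110110110110010 | 1 | 1
  33 | 101101101100101 | 1 | 0
  34 | 011011011001010 | 0 | 0
  35 | 110110110010100 | 1 | 1
  36 | 101101100101001 | 1 | 0
  37 | 011011001010010 | 0 | 0
  38 | 110110010100100 | 1 | 1
  39 | 101100101001001 | 1 | 0
  40 | 011001010010010 | 0 | 0
  41 | 110010100100100 | 1 | 1
  42 | 100101001001001 | 1 | 0
  43 | 001010010010010 | 0 | 0
  44 | 010100100100100 | 0 | 0
  45 | 101001001001000 | 1 | 1
  46 | 010010010010001 | 0 | 1
  47 | 100100100100011 | 1 | 0
  48 | 001001001000110 | 0 | 0
  49 | 010010010001100 | 0 | 0
  50 | 100100100011000 | 1 | 1
  51 | 001001000110001 | 0 | 1
  52 | 010010001100011 | 0 | 1
  53 | 100100011000111 | 1 | 0
  54 | 001000110001110 | 0 | 0
  55 | 010001100011100 | 0 | 0
  56 | 100011000111000 | 1 | 1
  57 | 000110001110001 | 0 | 1
  58 | 001100011100011 | 0 | 1
  59 | 011000111000111 | 0 | 1
  60 | 110001110001111 | 1 | 0
  61 | 100011100011110 | 1 | 1
  62 | 000111000111101 | 0 | 1
  63 | 001110001111011 | 0 | 1
  64 | 011100011110111 | 0 | 1
  65 | 111000111101111 | 1 | 0
  66 | 110001111011110 | 1 | 1
  67 | 100011110111101 | 1 | 0
  68 | 000111101111010 | 0 | 0
  69 | 001111011110100 | 0 | 0
  70 | 011110111101000 | 0 | 0
  71 | 111101111010000 | 1 | 1
  72 | 111011110100001 | 1 | 0
  73 | 110111101000010 | 1 | 1
  74 | 101111010000101 | 1 | 0
  75 | 011110100001010 | 0 | 0
  76 | 111101000010100 | 1 | 1
  77 | 111010000101001 | 1 | 0
  78 | 110100001010010 | 1 | 1
  79 | 101000010100101 | 1 | 0
  80 | 010000101001010 | 0 | 0
  81 | 100001010010100 | 1 | 1
  82 | 000010100101001 | 0 | 1
  83 | 000101001010011 | 0 | 1
  84 | 001010010100111 | 0 | 1
  85 | 010100101001111 | 0 | 1
  86 | 101001010011111 | 1 | 0
  87 | 010010100111110 | 0 | 0
  88 | 100101001111100 | 1 | 1

01001011011011110001101101101011110110110110010100100100100011000111000111101111010000101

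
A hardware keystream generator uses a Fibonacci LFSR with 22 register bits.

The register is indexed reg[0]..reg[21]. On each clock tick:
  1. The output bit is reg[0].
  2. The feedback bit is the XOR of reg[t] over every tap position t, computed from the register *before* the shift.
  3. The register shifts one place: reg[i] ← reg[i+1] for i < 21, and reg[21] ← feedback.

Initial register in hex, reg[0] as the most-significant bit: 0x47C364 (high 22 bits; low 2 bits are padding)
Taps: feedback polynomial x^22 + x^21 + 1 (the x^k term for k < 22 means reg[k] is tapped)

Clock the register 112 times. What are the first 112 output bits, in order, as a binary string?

0100011111000011011001100001010111110110111011111001101010010010110101000100110001110010011000011101111010001110

tick  register→output (feedback)
  0  0100011111000011011001→0 (1)
  1  1000111110000110110011→1 (0)
  2  0001111100001101100110→0 (0)
  3  0011111000011011001100→0 (0)
  4  0111110000110110011000→0 (0)
  5  1111100001101100110000→1 (1)
  6  1111000011011001100001→1 (0)
  7  1110000110110011000010→1 (1)
  8  1100001101100110000101→1 (0)
  9  1000011011001100001010→1 (1)
 10  0000110110011000010101→0 (1)
 11  0001101100110000101011→0 (1)
 12  0011011001100001010111→0 (1)
 13  0110110011000010101111→0 (1)
 14  1101100110000101011111→1 (0)
 15  1011001100001010111110→1 (1)
 16  0110011000010101111101→0 (1)
 17  1100110000101011111011→1 (0)
 18  1001100001010111110110→1 (1)
 19  0011000010101111101101→0 (1)
 20  0110000101011111011011→0 (1)
 21  1100001010111110110111→1 (0)
 22  1000010101111101101110→1 (1)
 23  0000101011111011011101→0 (1)
 24  0001010111110110111011→0 (1)
 25  0010101111101101110111→0 (1)
 26  0101011111011011101111→0 (1)
 27  1010111110110111011111→1 (0)
 28  0101111101101110111110→0 (0)
 29  1011111011011101111100→1 (1)
 30  0111110110111011111001→0 (1)
 31  1111101101110111110011→1 (0)
 32  1111011011101111100110→1 (1)
 33  1110110111011111001101→1 (0)
 34  1101101110111110011010→1 (1)
 35  1011011101111100110101→1 (0)
 36  0110111011111001101010→0 (0)
 37  1101110111110011010100→1 (1)
 38  1011101111100110101001→1 (0)
 39  0111011111001101010010→0 (0)
 40  1110111110011010100100→1 (1)
 41  1101111100110101001001→1 (0)
 42  1011111001101010010010→1 (1)
 43  0111110011010100100101→0 (1)
 44  1111100110101001001011→1 (0)
 45  1111001101010010010110→1 (1)
 46  1110011010100100101101→1 (0)
 47  1100110101001001011010→1 (1)
 48  1001101010010010110101→1 (0)
 49  0011010100100101101010→0 (0)
 50  0110101001001011010100→0 (0)
 51  1101010010010110101000→1 (1)
 52  1010100100101101010001→1 (0)
 53  0101001001011010100010→0 (0)
 54  1010010010110101000100→1 (1)
 55  0100100101101010001001→0 (1)
 56  1001001011010100010011→1 (0)
 57  0010010110101000100110→0 (0)
 58  0100101101010001001100→0 (0)
 59  1001011010100010011000→1 (1)
 60  0010110101000100110001→0 (1)
 61  0101101010001001100011→0 (1)
 62  1011010100010011000111→1 (0)
 63  0110101000100110001110→0 (0)
 64  1101010001001100011100→1 (1)
 65  1010100010011000111001→1 (0)
 66  0101000100110001110010→0 (0)
 67  1010001001100011100100→1 (1)
 68  0100010011000111001001→0 (1)
 69  1000100110001110010011→1 (0)
 70  0001001100011100100110→0 (0)
 71  0010011000111001001100→0 (0)
 72  0100110001110010011000→0 (0)
 73  1001100011100100110000→1 (1)
 74  0011000111001001100001→0 (1)
 75  0110001110010011000011→0 (1)
 76  1100011100100110000111→1 (0)
 77  1000111001001100001110→1 (1)
 78  0001110010011000011101→0 (1)
 79  0011100100110000111011→0 (1)
 80  0111001001100001110111→0 (1)
 81  1110010011000011101111→1 (0)
 82  1100100110000111011110→1 (1)
 83  1001001100001110111101→1 (0)
 84  0010011000011101111010→0 (0)
 85  0100110000111011110100→0 (0)
 86  1001100001110111101000→1 (1)
 87  0011000011101111010001→0 (1)
 88  0110000111011110100011→0 (1)
 89  1100001110111101000111→1 (0)
 90  1000011101111010001110→1 (1)
 91  0000111011110100011101→0 (1)
 92  0001110111101000111011→0 (1)
 93  0011101111010001110111→0 (1)
 94  0111011110100011101111→0 (1)
 95  1110111101000111011111→1 (0)
 96  1101111010001110111110→1 (1)
 97  1011110100011101111101→1 (0)
 98  0111101000111011111010→0 (0)
 99  1111010001110111110100→1 (1)
100  1110100011101111101001→1 (0)
101  1101000111011111010010→1 (1)
102  1010001110111110100101→1 (0)
103  0100011101111101001010→0 (0)
104  1000111011111010010100→1 (1)
105  0001110111110100101001→0 (1)
106  0011101111101001010011→0 (1)
107  0111011111010010100111→0 (1)
108  1110111110100101001111→1 (0)
109  1101111101001010011110→1 (1)
110  1011111010010100111101→1 (0)
111  0111110100101001111010→0 (0)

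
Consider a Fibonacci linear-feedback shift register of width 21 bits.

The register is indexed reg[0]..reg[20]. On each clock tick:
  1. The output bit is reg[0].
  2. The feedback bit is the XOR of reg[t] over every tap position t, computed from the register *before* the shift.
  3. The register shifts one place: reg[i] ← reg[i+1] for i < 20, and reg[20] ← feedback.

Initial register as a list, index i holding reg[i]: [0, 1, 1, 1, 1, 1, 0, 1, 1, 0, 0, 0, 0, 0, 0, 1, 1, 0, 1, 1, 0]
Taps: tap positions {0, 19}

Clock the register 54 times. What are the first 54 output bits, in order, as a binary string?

k : reg_k → out_k, fb_k
0: 011111011000000110110 → 0, fb=1
1: 111110110000001101101 → 1, fb=1
2: 111101100000011011011 → 1, fb=0
3: 111011000000110110110 → 1, fb=0
4: 110110000001101101100 → 1, fb=1
5: 101100000011011011001 → 1, fb=1
6: 011000000110110110011 → 0, fb=1
7: 110000001101101100111 → 1, fb=0
8: 100000011011011001110 → 1, fb=0
9: 000000110110110011100 → 0, fb=0
10: 000001101101100111000 → 0, fb=0
11: 000011011011001110000 → 0, fb=0
12: 000110110110011100000 → 0, fb=0
13: 001101101100111000000 → 0, fb=0
14: 011011011001110000000 → 0, fb=0
15: 110110110011100000000 → 1, fb=1
16: 101101100111000000001 → 1, fb=1
17: 011011001110000000011 → 0, fb=1
18: 110110011100000000111 → 1, fb=0
19: 101100111000000001110 → 1, fb=0
20: 011001110000000011100 → 0, fb=0
21: 110011100000000111000 → 1, fb=1
22: 100111000000001110001 → 1, fb=1
23: 001110000000011100011 → 0, fb=1
24: 011100000000111000111 → 0, fb=1
25: 111000000001110001111 → 1, fb=0
26: 110000000011100011110 → 1, fb=0
27: 100000000111000111100 → 1, fb=1
28: 000000001110001111001 → 0, fb=0
29: 000000011100011110010 → 0, fb=1
30: 000000111000111100101 → 0, fb=0
31: 000001110001111001010 → 0, fb=1
32: 000011100011110010101 → 0, fb=0
33: 000111000111100101010 → 0, fb=1
34: 001110001111001010101 → 0, fb=0
35: 011100011110010101010 → 0, fb=1
36: 111000111100101010101 → 1, fb=1
37: 110001111001010101011 → 1, fb=0
38: 100011110010101010110 → 1, fb=0
39: 000111100101010101100 → 0, fb=0
40: 001111001010101011000 → 0, fb=0
41: 011110010101010110000 → 0, fb=0
42: 111100101010101100000 → 1, fb=1
43: 111001010101011000001 → 1, fb=1
44: 110010101010110000011 → 1, fb=0
45: 100101010101100000110 → 1, fb=0
46: 001010101011000001100 → 0, fb=0
47: 010101010110000011000 → 0, fb=0
48: 101010101100000110000 → 1, fb=1
49: 010101011000001100001 → 0, fb=0
50: 101010110000011000010 → 1, fb=0
51: 010101100000110000100 → 0, fb=0
52: 101011000001100001000 → 1, fb=1
53: 010110000011000010001 → 0, fb=0

011111011000000110110110011100000000111000111100101010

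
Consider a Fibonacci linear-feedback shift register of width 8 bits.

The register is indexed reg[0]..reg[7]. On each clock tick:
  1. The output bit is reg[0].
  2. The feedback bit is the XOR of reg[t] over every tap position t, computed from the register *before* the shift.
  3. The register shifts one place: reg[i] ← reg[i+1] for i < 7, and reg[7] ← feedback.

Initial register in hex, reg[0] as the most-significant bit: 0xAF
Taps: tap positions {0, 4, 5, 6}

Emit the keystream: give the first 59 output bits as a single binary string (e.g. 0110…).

k : reg_k → out_k, fb_k
0: 10101111 → 1, fb=0
1: 01011110 → 0, fb=1
2: 10111101 → 1, fb=1
3: 01111011 → 0, fb=0
4: 11110110 → 1, fb=1
5: 11101101 → 1, fb=1
6: 11011011 → 1, fb=1
7: 10110111 → 1, fb=1
8: 01101111 → 0, fb=1
9: 11011111 → 1, fb=0
10: 10111110 → 1, fb=0
11: 01111100 → 0, fb=0
12: 11111000 → 1, fb=0
13: 11110000 → 1, fb=1
14: 11100001 → 1, fb=1
15: 11000011 → 1, fb=0
16: 10000110 → 1, fb=1
17: 00001101 → 0, fb=0
18: 00011010 → 0, fb=0
19: 00110100 → 0, fb=1
20: 01101001 → 0, fb=1
21: 11010011 → 1, fb=0
22: 10100110 → 1, fb=1
23: 01001101 → 0, fb=0
24: 10011010 → 1, fb=1
25: 00110101 → 0, fb=1
26: 01101011 → 0, fb=0
27: 11010110 → 1, fb=1
28: 10101101 → 1, fb=1
29: 01011011 → 0, fb=0
30: 10110110 → 1, fb=1
31: 01101101 → 0, fb=0
32: 11011010 → 1, fb=1
33: 10110101 → 1, fb=0
34: 01101010 → 0, fb=0
35: 11010100 → 1, fb=0
36: 10101000 → 1, fb=0
37: 01010000 → 0, fb=0
38: 10100000 → 1, fb=1
39: 01000001 → 0, fb=0
40: 10000010 → 1, fb=0
41: 00000100 → 0, fb=1
42: 00001001 → 0, fb=1
43: 00010011 → 0, fb=1
44: 00100111 → 0, fb=0
45: 01001110 → 0, fb=1
46: 10011101 → 1, fb=1
47: 00111011 → 0, fb=0
48: 01110110 → 0, fb=0
49: 11101100 → 1, fb=1
50: 11011001 → 1, fb=0
51: 10110010 → 1, fb=0
52: 01100100 → 0, fb=1
53: 11001001 → 1, fb=0
54: 10010010 → 1, fb=0
55: 00100100 → 0, fb=1
56: 01001001 → 0, fb=1
57: 10010011 → 1, fb=0
58: 00100110 → 0, fb=0

10101111011011111000011010011010110110101000001001110110010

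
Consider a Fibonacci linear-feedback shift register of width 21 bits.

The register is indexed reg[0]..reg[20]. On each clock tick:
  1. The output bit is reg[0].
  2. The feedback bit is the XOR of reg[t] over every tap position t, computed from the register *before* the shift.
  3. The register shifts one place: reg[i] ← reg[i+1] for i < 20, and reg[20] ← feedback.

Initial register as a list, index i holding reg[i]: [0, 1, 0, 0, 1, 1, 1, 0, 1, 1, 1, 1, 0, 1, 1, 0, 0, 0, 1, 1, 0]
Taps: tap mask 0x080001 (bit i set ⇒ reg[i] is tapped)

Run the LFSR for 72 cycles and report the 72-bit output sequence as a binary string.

010011101111011000110111100100110110101101100101111000111011011010001100

tick  register→output (feedback)
  0  010011101111011000110→0 (1)
  1  100111011110110001101→1 (1)
  2  001110111101100011011→0 (1)
  3  011101111011000110111→0 (1)
  4  111011110110001101111→1 (0)
  5  110111101100011011110→1 (0)
  6  101111011000110111100→1 (1)
  7  011110110001101111001→0 (0)
  8  111101100011011110010→1 (0)
  9  111011000110111100100→1 (1)
 10  110110001101111001001→1 (1)
 11  101100011011110010011→1 (0)
 12  011000110111100100110→0 (1)
 13  110001101111001001101→1 (1)
 14  100011011110010011011→1 (0)
 15  000110111100100110110→0 (1)
 16  001101111001001101101→0 (0)
 17  011011110010011011010→0 (1)
 18  110111100100110110101→1 (1)
 19  101111001001101101011→1 (0)
 20  011110010011011010110→0 (1)
 21  111100100110110101101→1 (1)
 22  111001001101101011011→1 (0)
 23  110010011011010110110→1 (0)
 24  100100110110101101100→1 (1)
 25  001001101101011011001→0 (0)
 26  010011011010110110010→0 (1)
 27  100110110101101100101→1 (1)
 28  001101101011011001011→0 (1)
 29  011011010110110010111→0 (1)
 30  110110101101100101111→1 (0)
 31  101101011011001011110→1 (0)
 32  011010110110010111100→0 (0)
 33  110101101100101111000→1 (1)
 34  101011011001011110001→1 (1)
 35  010110110010111100011→0 (1)
 36  101101100101111000111→1 (0)
 37  011011001011110001110→0 (1)
 38  110110010111100011101→1 (1)
 39  101100101111000111011→1 (0)
 40  011001011110001110110→0 (1)
 41  110010111100011101101→1 (1)
 42  100101111000111011011→1 (0)
 43  001011110001110110110→0 (1)
 44  010111100011101101101→0 (0)
 45  101111000111011011010→1 (0)
 46  011110001110110110100→0 (0)
 47  111100011101101101000→1 (1)
 48  111000111011011010001→1 (1)
 49  110001110110110100011→1 (0)
 50  100011101101101000110→1 (0)
 51  000111011011010001100→0 (0)
 52  001110110110100011000→0 (0)
 53  011101101101000110000→0 (0)
 54  111011011010001100000→1 (1)
 55  110110110100011000001→1 (1)
 56  101101101000110000011→1 (0)
 57  011011010001100000110→0 (1)
 58  110110100011000001101→1 (1)
 59  101101000110000011011→1 (0)
 60  011010001100000110110→0 (1)
 61  110100011000001101101→1 (1)
 62  101000110000011011011→1 (0)
 63  010001100000110110110→0 (1)
 64  100011000001101101101→1 (1)
 65  000110000011011011011→0 (1)
 66  001100000110110110111→0 (1)
 67  011000001101101101111→0 (1)
 68  110000011011011011111→1 (0)
 69  100000110110110111110→1 (0)
 70  000001101101101111100→0 (0)
 71  000011011011011111000→0 (0)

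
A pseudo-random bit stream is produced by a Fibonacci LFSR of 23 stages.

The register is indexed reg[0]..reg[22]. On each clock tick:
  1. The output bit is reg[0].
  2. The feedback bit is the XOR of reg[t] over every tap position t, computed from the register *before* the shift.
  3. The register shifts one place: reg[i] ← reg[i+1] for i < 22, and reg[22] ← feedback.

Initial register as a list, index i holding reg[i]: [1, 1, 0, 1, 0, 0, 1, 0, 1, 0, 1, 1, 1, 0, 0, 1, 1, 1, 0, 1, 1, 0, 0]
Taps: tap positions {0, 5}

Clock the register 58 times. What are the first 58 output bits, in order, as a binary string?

1101001010111001110110010000101100000101111100001101011101

step | reg (before) | out | fb
   0 | 11010010101110011101100 | 1 | 1
   1 | 10100101011100111011001 | 1 | 0
   2 | 01001010111001110110010 | 0 | 0
   3 | 10010101110011101100100 | 1 | 0
   4 | 00101011100111011001000 | 0 | 0
   5 | 01010111001110110010000 | 0 | 1
   6 | 10101110011101100100001 | 1 | 0
   7 | 01011100111011001000010 | 0 | 1
   8 | 10111001110110010000101 | 1 | 1
   9 | 01110011101100100001011 | 0 | 0
  10 | 11100111011001000010110 | 1 | 0
  11 | 11001110110010000101100 | 1 | 0
  12 | 10011101100100001011000 | 1 | 0
  13 | 00111011001000010110000 | 0 | 0
  14 | 01110110010000101100000 | 0 | 1
  15 | 11101100100001011000001 | 1 | 0
  16 | 11011001000010110000010 | 1 | 1
  17 | 10110010000101100000101 | 1 | 1
  18 | 01100100001011000001011 | 0 | 1
  19 | 11001000010110000010111 | 1 | 1
  20 | 10010000101100000101111 | 1 | 1
  21 | 00100001011000001011111 | 0 | 0
  22 | 01000010110000010111110 | 0 | 0
  23 | 10000101100000101111100 | 1 | 0
  24 | 00001011000001011111000 | 0 | 0
  25 | 00010110000010111110000 | 0 | 1
  26 | 00101100000101111100001 | 0 | 1
  27 | 01011000001011111000011 | 0 | 0
  28 | 10110000010111110000110 | 1 | 1
  29 | 01100000101111100001101 | 0 | 0
  30 | 11000001011111000011010 | 1 | 1
  31 | 10000010111110000110101 | 1 | 1
  32 | 00000101111100001101011 | 0 | 1
  33 | 00001011111000011010111 | 0 | 0
  34 | 00010111110000110101110 | 0 | 1
  35 | 00101111100001101011101 | 0 | 1
  36 | 01011111000011010111011 | 0 | 1
  37 | 10111110000110101110111 | 1 | 0
  38 | 01111100001101011101110 | 0 | 1
  39 | 11111000011010111011101 | 1 | 1
  40 | 11110000110101110111011 | 1 | 1
  41 | 11100001101011101110111 | 1 | 1
  42 | 11000011010111011101111 | 1 | 1
  43 | 10000110101110111011111 | 1 | 0
  44 | 00001101011101110111110 | 0 | 1
  45 | 00011010111011101111101 | 0 | 0
  46 | 00110101110111011111010 | 0 | 1
  47 | 01101011101110111110101 | 0 | 0
  48 | 11010111011101111101010 | 1 | 0
  49 | 10101110111011111010100 | 1 | 0
  50 | 01011101110111110101000 | 0 | 1
  51 | 10111011101111101010001 | 1 | 1
  52 | 01110111011111010100011 | 0 | 1
  53 | 11101110111110101000111 | 1 | 0
  54 | 11011101111101010001110 | 1 | 0
  55 | 10111011111010100011100 | 1 | 1
  56 | 01110111110101000111001 | 0 | 1
  57 | 11101111101010001110011 | 1 | 0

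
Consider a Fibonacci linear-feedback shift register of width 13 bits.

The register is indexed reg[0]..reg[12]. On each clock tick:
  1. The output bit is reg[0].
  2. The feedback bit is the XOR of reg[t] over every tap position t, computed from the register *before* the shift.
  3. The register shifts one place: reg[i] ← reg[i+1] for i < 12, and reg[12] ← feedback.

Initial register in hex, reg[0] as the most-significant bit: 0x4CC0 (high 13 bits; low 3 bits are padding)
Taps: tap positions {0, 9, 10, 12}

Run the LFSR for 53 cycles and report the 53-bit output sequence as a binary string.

step | reg (before) | out | fb
   0 | 0100110011000 | 0 | 1
   1 | 1001100110001 | 1 | 0
   2 | 0011001100010 | 0 | 0
   3 | 0110011000100 | 0 | 1
   4 | 1100110001001 | 1 | 1
   5 | 1001100010011 | 1 | 0
   6 | 0011000100110 | 0 | 1
   7 | 0110001001101 | 0 | 1
   8 | 1100010011011 | 1 | 1
   9 | 1000100110111 | 1 | 1
  10 | 0001001101111 | 0 | 1
  11 | 0010011011111 | 0 | 1
  12 | 0100110111111 | 0 | 1
  13 | 1001101111111 | 1 | 0
  14 | 0011011111110 | 0 | 0
  15 | 0110111111100 | 0 | 0
  16 | 1101111111000 | 1 | 0
  17 | 1011111110000 | 1 | 1
  18 | 0111111100001 | 0 | 1
  19 | 1111111000011 | 1 | 0
  20 | 1111110000110 | 1 | 0
  21 | 1111100001100 | 1 | 1
  22 | 1111000011001 | 1 | 1
  23 | 1110000110011 | 1 | 0
  24 | 1100001100110 | 1 | 0
  25 | 1000011001100 | 1 | 1
  26 | 0000110011001 | 0 | 0
  27 | 0001100110010 | 0 | 0
  28 | 0011001100100 | 0 | 1
  29 | 0110011001001 | 0 | 0
  30 | 1100110010010 | 1 | 1
  31 | 1001100100101 | 1 | 1
  32 | 0011001001011 | 0 | 0
  33 | 0110010010110 | 0 | 1
  34 | 1100100101101 | 1 | 0
  35 | 1001001011010 | 1 | 0
  36 | 0010010110100 | 0 | 1
  37 | 0100101101001 | 0 | 0
  38 | 1001011010010 | 1 | 1
  39 | 0010110100101 | 0 | 0
  40 | 0101101001010 | 0 | 1
  41 | 1011010010101 | 1 | 1
  42 | 0110100101011 | 0 | 0
  43 | 1101001010110 | 1 | 0
  44 | 1010010101100 | 1 | 1
  45 | 0100101011001 | 0 | 0
  46 | 1001010110010 | 1 | 1
  47 | 0010101100101 | 0 | 0
  48 | 0101011001010 | 0 | 1
  49 | 1010110010101 | 1 | 1
  50 | 0101100101011 | 0 | 0
  51 | 1011001010110 | 1 | 0
  52 | 0110010101100 | 0 | 0

01001100110001001101111111000011001100100101101001010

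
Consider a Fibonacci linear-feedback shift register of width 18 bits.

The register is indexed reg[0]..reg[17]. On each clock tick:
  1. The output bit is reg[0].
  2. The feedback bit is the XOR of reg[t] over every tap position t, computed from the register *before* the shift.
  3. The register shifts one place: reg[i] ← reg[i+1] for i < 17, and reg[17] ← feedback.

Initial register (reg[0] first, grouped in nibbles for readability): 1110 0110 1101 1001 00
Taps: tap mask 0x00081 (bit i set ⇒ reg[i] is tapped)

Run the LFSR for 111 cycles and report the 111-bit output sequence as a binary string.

111001101101100100100010100100100001101011100111110110100100001010111110110001110111011101011111001101100011000

k : reg_k → out_k, fb_k
0: 111001101101100100 → 1, fb=1
1: 110011011011001001 → 1, fb=0
2: 100110110110010010 → 1, fb=0
3: 001101101100100100 → 0, fb=0
4: 011011011001001000 → 0, fb=1
5: 110110110010010001 → 1, fb=0
6: 101101100100100010 → 1, fb=1
7: 011011001001000101 → 0, fb=0
8: 110110010010001010 → 1, fb=0
9: 101100100100010100 → 1, fb=1
10: 011001001000101001 → 0, fb=0
11: 110010010001010010 → 1, fb=0
12: 100100100010100100 → 1, fb=1
13: 001001000101001001 → 0, fb=0
14: 010010001010010010 → 0, fb=0
15: 100100010100100100 → 1, fb=0
16: 001000101001001000 → 0, fb=0
17: 010001010010010000 → 0, fb=1
18: 100010100100100001 → 1, fb=1
19: 000101001001000011 → 0, fb=0
20: 001010010010000110 → 0, fb=1
21: 010100100100001101 → 0, fb=0
22: 101001001000011010 → 1, fb=1
23: 010010010000110101 → 0, fb=1
24: 100100100001101011 → 1, fb=1
25: 001001000011010111 → 0, fb=0
26: 010010000110101110 → 0, fb=0
27: 100100001101011100 → 1, fb=1
28: 001000011010111001 → 0, fb=1
29: 010000110101110011 → 0, fb=1
30: 100001101011100111 → 1, fb=1
31: 000011010111001111 → 0, fb=1
32: 000110101110011111 → 0, fb=0
33: 001101011100111110 → 0, fb=1
34: 011010111001111101 → 0, fb=1
35: 110101110011111011 → 1, fb=0
36: 101011100111110110 → 1, fb=1
37: 010111001111101101 → 0, fb=0
38: 101110011111011010 → 1, fb=0
39: 011100111110110100 → 0, fb=1
40: 111001111101101001 → 1, fb=0
41: 110011111011010010 → 1, fb=0
42: 100111110110100100 → 1, fb=0
43: 001111101101001000 → 0, fb=0
44: 011111011010010000 → 0, fb=1
45: 111110110100100001 → 1, fb=0
46: 111101101001000010 → 1, fb=1
47: 111011010010000101 → 1, fb=0
48: 110110100100001010 → 1, fb=1
49: 101101001000010101 → 1, fb=1
50: 011010010000101011 → 0, fb=1
51: 110100100001010111 → 1, fb=1
52: 101001000010101111 → 1, fb=1
53: 010010000101011111 → 0, fb=0
54: 100100001010111110 → 1, fb=1
55: 001000010101111101 → 0, fb=1
56: 010000101011111011 → 0, fb=0
57: 100001010111110110 → 1, fb=0
58: 000010101111101100 → 0, fb=0
59: 000101011111011000 → 0, fb=1
60: 001010111110110001 → 0, fb=1
61: 010101111101100011 → 0, fb=1
62: 101011111011000111 → 1, fb=0
63: 010111110110001110 → 0, fb=1
64: 101111101100011101 → 1, fb=1
65: 011111011000111011 → 0, fb=1
66: 111110110001110111 → 1, fb=0
67: 111101100011101110 → 1, fb=1
68: 111011000111011101 → 1, fb=1
69: 110110001110111011 → 1, fb=1
70: 101100011101110111 → 1, fb=0
71: 011000111011101110 → 0, fb=1
72: 110001110111011101 → 1, fb=0
73: 100011101110111010 → 1, fb=1
74: 000111011101110101 → 0, fb=1
75: 001110111011101011 → 0, fb=1
76: 011101110111010111 → 0, fb=1
77: 111011101110101111 → 1, fb=1
78: 110111011101011111 → 1, fb=0
79: 101110111010111110 → 1, fb=0
80: 011101110101111100 → 0, fb=1
81: 111011101011111001 → 1, fb=1
82: 110111010111110011 → 1, fb=0
83: 101110101111100110 → 1, fb=1
84: 011101011111001101 → 0, fb=1
85: 111010111110011011 → 1, fb=0
86: 110101111100110110 → 1, fb=0
87: 101011111001101100 → 1, fb=0
88: 010111110011011000 → 0, fb=1
89: 101111100110110001 → 1, fb=1
90: 011111001101100011 → 0, fb=0
91: 111110011011000110 → 1, fb=0
92: 111100110110001100 → 1, fb=0
93: 111001101100011000 → 1, fb=1
94: 110011011000110001 → 1, fb=0
95: 100110110001100010 → 1, fb=0
96: 001101100011000100 → 0, fb=0
97: 011011000110001000 → 0, fb=0
98: 110110001100010000 → 1, fb=1
99: 101100011000100001 → 1, fb=0
100: 011000110001000010 → 0, fb=1
101: 110001100010000101 → 1, fb=1
102: 100011000100001011 → 1, fb=1
103: 000110001000010111 → 0, fb=0
104: 001100010000101110 → 0, fb=1
105: 011000100001011101 → 0, fb=0
106: 110001000010111010 → 1, fb=1
107: 100010000101110101 → 1, fb=1
108: 000100001011101011 → 0, fb=0
109: 001000010111010110 → 0, fb=1
110: 010000101110101101 → 0, fb=0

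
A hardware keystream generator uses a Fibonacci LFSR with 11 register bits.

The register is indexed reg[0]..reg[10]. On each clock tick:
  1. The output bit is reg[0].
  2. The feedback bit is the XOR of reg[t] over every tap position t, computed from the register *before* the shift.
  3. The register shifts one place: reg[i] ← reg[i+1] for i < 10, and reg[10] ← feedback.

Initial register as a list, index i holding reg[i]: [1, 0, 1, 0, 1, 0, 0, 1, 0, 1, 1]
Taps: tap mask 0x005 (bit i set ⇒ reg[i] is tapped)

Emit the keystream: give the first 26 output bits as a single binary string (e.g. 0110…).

k : reg_k → out_k, fb_k
0: 10101001011 → 1, fb=0
1: 01010010110 → 0, fb=0
2: 10100101100 → 1, fb=0
3: 01001011000 → 0, fb=0
4: 10010110000 → 1, fb=1
5: 00101100001 → 0, fb=1
6: 01011000011 → 0, fb=0
7: 10110000110 → 1, fb=0
8: 01100001100 → 0, fb=1
9: 11000011001 → 1, fb=1
10: 10000110011 → 1, fb=1
11: 00001100111 → 0, fb=0
12: 00011001110 → 0, fb=0
13: 00110011100 → 0, fb=1
14: 01100111001 → 0, fb=1
15: 11001110011 → 1, fb=1
16: 10011100111 → 1, fb=1
17: 00111001111 → 0, fb=1
18: 01110011111 → 0, fb=1
19: 11100111111 → 1, fb=0
20: 11001111110 → 1, fb=1
21: 10011111101 → 1, fb=1
22: 00111111011 → 0, fb=1
23: 01111110111 → 0, fb=1
24: 11111101111 → 1, fb=0
25: 11111011110 → 1, fb=0

10101001011000011001110011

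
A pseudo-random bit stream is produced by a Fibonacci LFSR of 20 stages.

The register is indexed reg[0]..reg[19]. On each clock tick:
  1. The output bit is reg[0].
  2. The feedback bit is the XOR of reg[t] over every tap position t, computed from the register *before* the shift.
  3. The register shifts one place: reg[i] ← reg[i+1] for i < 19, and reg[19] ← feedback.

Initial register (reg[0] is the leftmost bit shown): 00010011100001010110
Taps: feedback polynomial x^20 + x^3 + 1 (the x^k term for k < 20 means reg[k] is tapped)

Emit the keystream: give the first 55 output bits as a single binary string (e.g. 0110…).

k : reg_k → out_k, fb_k
0: 00010011100001010110 → 0, fb=1
1: 00100111000010101101 → 0, fb=0
2: 01001110000101011010 → 0, fb=0
3: 10011100001010110100 → 1, fb=0
4: 00111000010101101000 → 0, fb=1
5: 01110000101011010001 → 0, fb=1
6: 11100001010110100011 → 1, fb=1
7: 11000010101101000111 → 1, fb=1
8: 10000101011010001111 → 1, fb=1
9: 00001010110100011111 → 0, fb=0
10: 00010101101000111110 → 0, fb=1
11: 00101011010001111101 → 0, fb=0
12: 01010110100011111010 → 0, fb=1
13: 10101101000111110101 → 1, fb=1
14: 01011010001111101011 → 0, fb=1
15: 10110100011111010111 → 1, fb=0
16: 01101000111110101110 → 0, fb=0
17: 11010001111101011100 → 1, fb=0
18: 10100011111010111000 → 1, fb=1
19: 01000111110101110001 → 0, fb=0
20: 10001111101011100010 → 1, fb=1
21: 00011111010111000101 → 0, fb=1
22: 00111110101110001011 → 0, fb=1
23: 01111101011100010111 → 0, fb=1
24: 11111010111000101111 → 1, fb=0
25: 11110101110001011110 → 1, fb=0
26: 11101011100010111100 → 1, fb=1
27: 11010111000101111001 → 1, fb=0
28: 10101110001011110010 → 1, fb=1
29: 01011100010111100101 → 0, fb=1
30: 10111000101111001011 → 1, fb=0
31: 01110001011110010110 → 0, fb=1
32: 11100010111100101101 → 1, fb=1
33: 11000101111001011011 → 1, fb=1
34: 10001011110010110111 → 1, fb=1
35: 00010111100101101111 → 0, fb=1
36: 00101111001011011111 → 0, fb=0
37: 01011110010110111110 → 0, fb=1
38: 10111100101101111101 → 1, fb=0
39: 01111001011011111010 → 0, fb=1
40: 11110010110111110101 → 1, fb=0
41: 11100101101111101010 → 1, fb=1
42: 11001011011111010101 → 1, fb=1
43: 10010110111110101011 → 1, fb=0
44: 00101101111101010110 → 0, fb=0
45: 01011011111010101100 → 0, fb=1
46: 10110111110101011001 → 1, fb=0
47: 01101111101010110010 → 0, fb=0
48: 11011111010101100100 → 1, fb=0
49: 10111110101011001000 → 1, fb=0
50: 01111101010110010000 → 0, fb=1
51: 11111010101100100001 → 1, fb=0
52: 11110101011001000010 → 1, fb=0
53: 11101010110010000100 → 1, fb=1
54: 11010101100100001001 → 1, fb=0

0001001110000101011010001111101011100010111100101101111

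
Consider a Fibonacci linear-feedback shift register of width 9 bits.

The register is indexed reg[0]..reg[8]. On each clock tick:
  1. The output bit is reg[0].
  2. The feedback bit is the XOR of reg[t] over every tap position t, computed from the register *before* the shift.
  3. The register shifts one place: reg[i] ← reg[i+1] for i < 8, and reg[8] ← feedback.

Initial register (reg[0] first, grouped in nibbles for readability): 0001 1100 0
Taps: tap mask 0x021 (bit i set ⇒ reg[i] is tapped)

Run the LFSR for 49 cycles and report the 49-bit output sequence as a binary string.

0001110001001010100011011001111100111100010110111

step | reg (before) | out | fb
   0 | 000111000 | 0 | 1
   1 | 001110001 | 0 | 0
   2 | 011100010 | 0 | 0
   3 | 111000100 | 1 | 1
   4 | 110001001 | 1 | 0
   5 | 100010010 | 1 | 1
   6 | 000100101 | 0 | 0
   7 | 001001010 | 0 | 1
   8 | 010010101 | 0 | 0
   9 | 100101010 | 1 | 0
  10 | 001010100 | 0 | 0
  11 | 010101000 | 0 | 1
  12 | 101010001 | 1 | 1
  13 | 010100011 | 0 | 0
  14 | 101000110 | 1 | 1
  15 | 010001101 | 0 | 1
  16 | 100011011 | 1 | 0
  17 | 000110110 | 0 | 0
  18 | 001101100 | 0 | 1
  19 | 011011001 | 0 | 1
  20 | 110110011 | 1 | 1
  21 | 101100111 | 1 | 1
  22 | 011001111 | 0 | 1
  23 | 110011111 | 1 | 0
  24 | 100111110 | 1 | 0
  25 | 001111100 | 0 | 1
  26 | 011111001 | 0 | 1
  27 | 111110011 | 1 | 1
  28 | 111100111 | 1 | 1
  29 | 111001111 | 1 | 0
  30 | 110011110 | 1 | 0
  31 | 100111100 | 1 | 0
  32 | 001111000 | 0 | 1
  33 | 011110001 | 0 | 0
  34 | 111100010 | 1 | 1
  35 | 111000101 | 1 | 1
  36 | 110001011 | 1 | 0
  37 | 100010110 | 1 | 1
  38 | 000101101 | 0 | 1
  39 | 001011011 | 0 | 1
  40 | 010110111 | 0 | 0
  41 | 101101110 | 1 | 0
  42 | 011011100 | 0 | 1
  43 | 110111001 | 1 | 0
  44 | 101110010 | 1 | 1
  45 | 011100101 | 0 | 0
  46 | 111001010 | 1 | 0
  47 | 110010100 | 1 | 1
  48 | 100101001 | 1 | 0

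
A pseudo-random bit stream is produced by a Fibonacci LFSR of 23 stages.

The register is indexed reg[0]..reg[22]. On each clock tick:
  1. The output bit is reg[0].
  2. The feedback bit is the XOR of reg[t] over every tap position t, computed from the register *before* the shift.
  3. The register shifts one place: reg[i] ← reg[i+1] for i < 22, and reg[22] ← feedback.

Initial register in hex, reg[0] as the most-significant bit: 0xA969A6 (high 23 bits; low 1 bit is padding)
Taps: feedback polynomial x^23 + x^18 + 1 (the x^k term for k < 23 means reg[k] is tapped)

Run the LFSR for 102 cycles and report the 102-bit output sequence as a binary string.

k : reg_k → out_k, fb_k
0: 10101001011010011010011 → 1, fb=0
1: 01010010110100110100110 → 0, fb=0
2: 10100101101001101001100 → 1, fb=1
3: 01001011010011010011001 → 0, fb=1
4: 10010110100110100110011 → 1, fb=0
5: 00101101001101001100110 → 0, fb=0
6: 01011010011010011001100 → 0, fb=0
7: 10110100110100110011000 → 1, fb=0
8: 01101001101001100110000 → 0, fb=1
9: 11010011010011001100001 → 1, fb=1
10: 10100110100110011000011 → 1, fb=1
11: 01001101001100110000111 → 0, fb=0
12: 10011010011001100001110 → 1, fb=1
13: 00110100110011000011101 → 0, fb=1
14: 01101001100110000111011 → 0, fb=1
15: 11010011001100001110111 → 1, fb=0
16: 10100110011000011101110 → 1, fb=1
17: 01001100110000111011101 → 0, fb=1
18: 10011001100001110111011 → 1, fb=0
19: 00110011000011101110110 → 0, fb=1
20: 01100110000111011101101 → 0, fb=0
21: 11001100001110111011010 → 1, fb=0
22: 10011000011101110110100 → 1, fb=0
23: 00110000111011101101000 → 0, fb=0
24: 01100001110111011010000 → 0, fb=1
25: 11000011101110110100001 → 1, fb=1
26: 10000111011101101000011 → 1, fb=1
27: 00001110111011010000111 → 0, fb=0
28: 00011101110110100001110 → 0, fb=0
29: 00111011101101000011100 → 0, fb=1
30: 01110111011010000111001 → 0, fb=1
31: 11101110110100001110011 → 1, fb=0
32: 11011101101000011100110 → 1, fb=1
33: 10111011010000111001101 → 1, fb=1
34: 01110110100001110011011 → 0, fb=1
35: 11101101000011100110111 → 1, fb=0
36: 11011010000111001101110 → 1, fb=1
37: 10110100001110011011101 → 1, fb=0
38: 01101000011100110111010 → 0, fb=1
39: 11010000111001101110101 → 1, fb=0
40: 10100001110011011101010 → 1, fb=1
41: 01000011100110111010101 → 0, fb=1
42: 10000111001101110101011 → 1, fb=1
43: 00001110011011101010111 → 0, fb=1
44: 00011100110111010101111 → 0, fb=0
45: 00111001101110101011110 → 0, fb=1
46: 01110011011101010111101 → 0, fb=1
47: 11100110111010101111011 → 1, fb=0
48: 11001101110101011110110 → 1, fb=0
49: 10011011101010111101100 → 1, fb=1
50: 00110111010101111011001 → 0, fb=1
51: 01101110101011110110011 → 0, fb=1
52: 11011101010111101100111 → 1, fb=1
53: 10111010101111011001111 → 1, fb=1
54: 01110101011110110011111 → 0, fb=1
55: 11101010111101100111111 → 1, fb=0
56: 11010101111011001111110 → 1, fb=0
57: 10101011110110011111100 → 1, fb=0
58: 01010111101100111111000 → 0, fb=1
59: 10101111011001111110001 → 1, fb=0
60: 01011110110011111100010 → 0, fb=0
61: 10111101100111111000100 → 1, fb=1
62: 01111011001111110001001 → 0, fb=0
63: 11110110011111100010010 → 1, fb=0
64: 11101100111111000100100 → 1, fb=1
65: 11011001111110001001001 → 1, fb=1
66: 10110011111100010010011 → 1, fb=0
67: 01100111111000100100110 → 0, fb=0
68: 11001111110001001001100 → 1, fb=1
69: 10011111100010010011001 → 1, fb=0
70: 00111111000100100110010 → 0, fb=1
71: 01111110001001001100101 → 0, fb=0
72: 11111100010010011001010 → 1, fb=1
73: 11111000100100110010101 → 1, fb=0
74: 11110001001001100101010 → 1, fb=1
75: 11100010010011001010101 → 1, fb=0
76: 11000100100110010101010 → 1, fb=1
77: 10001001001100101010101 → 1, fb=0
78: 00010010011001010101010 → 0, fb=0
79: 00100100110010101010100 → 0, fb=1
80: 01001001100101010101001 → 0, fb=0
81: 10010011001010101010010 → 1, fb=0
82: 00100110010101010100100 → 0, fb=0
83: 01001100101010101001000 → 0, fb=0
84: 10011001010101010010000 → 1, fb=0
85: 00110010101010100100000 → 0, fb=0
86: 01100101010101001000000 → 0, fb=0
87: 11001010101010010000000 → 1, fb=1
88: 10010101010100100000001 → 1, fb=1
89: 00101010101001000000011 → 0, fb=0
90: 01010101010010000000110 → 0, fb=0
91: 10101010100100000001100 → 1, fb=1
92: 01010101001000000011001 → 0, fb=1
93: 10101010010000000110011 → 1, fb=0
94: 01010100100000001100110 → 0, fb=0
95: 10101001000000011001100 → 1, fb=1
96: 01010010000000110011001 → 0, fb=1
97: 10100100000001100110011 → 1, fb=0
98: 01001000000011001100110 → 0, fb=0
99: 10010000000110011001100 → 1, fb=1
100: 00100000001100110011001 → 0, fb=1
101: 01000000011001100110011 → 0, fb=1

101010010110100110100110011000011101110110100001110011011101010111101100111111000100100110010101010100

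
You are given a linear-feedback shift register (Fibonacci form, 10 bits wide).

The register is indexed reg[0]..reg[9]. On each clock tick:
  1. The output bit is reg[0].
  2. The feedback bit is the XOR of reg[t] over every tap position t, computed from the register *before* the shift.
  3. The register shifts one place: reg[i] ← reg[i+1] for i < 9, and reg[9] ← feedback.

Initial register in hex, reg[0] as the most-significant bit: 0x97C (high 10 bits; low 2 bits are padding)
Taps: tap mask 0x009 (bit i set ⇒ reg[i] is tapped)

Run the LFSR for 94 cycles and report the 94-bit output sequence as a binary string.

step | reg (before) | out | fb
   0 | 1001011111 | 1 | 0
   1 | 0010111110 | 0 | 0
   2 | 0101111100 | 0 | 1
   3 | 1011111001 | 1 | 0
   4 | 0111110010 | 0 | 1
   5 | 1111100101 | 1 | 0
   6 | 1111001010 | 1 | 0
   7 | 1110010100 | 1 | 1
   8 | 1100101001 | 1 | 1
   9 | 1001010011 | 1 | 0
  10 | 0010100110 | 0 | 0
  11 | 0101001100 | 0 | 1
  12 | 1010011001 | 1 | 1
  13 | 0100110011 | 0 | 0
  14 | 1001100110 | 1 | 0
  15 | 0011001100 | 0 | 1
  16 | 0110011001 | 0 | 0
  17 | 1100110010 | 1 | 1
  18 | 1001100101 | 1 | 0
  19 | 0011001010 | 0 | 1
  20 | 0110010101 | 0 | 0
  21 | 1100101010 | 1 | 1
  22 | 1001010101 | 1 | 0
  23 | 0010101010 | 0 | 0
  24 | 0101010100 | 0 | 1
  25 | 1010101001 | 1 | 1
  26 | 0101010011 | 0 | 1
  27 | 1010100111 | 1 | 1
  28 | 0101001111 | 0 | 1
  29 | 1010011111 | 1 | 1
  30 | 0100111111 | 0 | 0
  31 | 1001111110 | 1 | 0
  32 | 0011111100 | 0 | 1
  33 | 0111111001 | 0 | 1
  34 | 1111110011 | 1 | 0
  35 | 1111100110 | 1 | 0
  36 | 1111001100 | 1 | 0
  37 | 1110011000 | 1 | 1
  38 | 1100110001 | 1 | 1
  39 | 1001100011 | 1 | 0
  40 | 0011000110 | 0 | 1
  41 | 0110001101 | 0 | 0
  42 | 1100011010 | 1 | 1
  43 | 1000110101 | 1 | 1
  44 | 0001101011 | 0 | 1
  45 | 0011010111 | 0 | 1
  46 | 0110101111 | 0 | 0
  47 | 1101011110 | 1 | 0
  48 | 1010111100 | 1 | 1
  49 | 0101111001 | 0 | 1
  50 | 1011110011 | 1 | 0
  51 | 0111100110 | 0 | 1
  52 | 1111001101 | 1 | 0
  53 | 1110011010 | 1 | 1
  54 | 1100110101 | 1 | 1
  55 | 1001101011 | 1 | 0
  56 | 0011010110 | 0 | 1
  57 | 0110101101 | 0 | 0
  58 | 1101011010 | 1 | 0
  59 | 1010110100 | 1 | 1
  60 | 0101101001 | 0 | 1
  61 | 1011010011 | 1 | 0
  62 | 0110100110 | 0 | 0
  63 | 1101001100 | 1 | 0
  64 | 1010011000 | 1 | 1
  65 | 0100110001 | 0 | 0
  66 | 1001100010 | 1 | 0
  67 | 0011000100 | 0 | 1
  68 | 0110001001 | 0 | 0
  69 | 1100010010 | 1 | 1
  70 | 1000100101 | 1 | 1
  71 | 0001001011 | 0 | 1
  72 | 0010010111 | 0 | 0
  73 | 0100101110 | 0 | 0
  74 | 1001011100 | 1 | 0
  75 | 0010111000 | 0 | 0
  76 | 0101110000 | 0 | 1
  77 | 1011100001 | 1 | 0
  78 | 0111000010 | 0 | 1
  79 | 1110000101 | 1 | 1
  80 | 1100001011 | 1 | 1
  81 | 1000010111 | 1 | 1
  82 | 0000101111 | 0 | 0
  83 | 0001011110 | 0 | 1
  84 | 0010111101 | 0 | 0
  85 | 0101111010 | 0 | 1
  86 | 1011110101 | 1 | 0
  87 | 0111101010 | 0 | 1
  88 | 1111010101 | 1 | 0
  89 | 1110101010 | 1 | 1
  90 | 1101010101 | 1 | 0
  91 | 1010101010 | 1 | 1
  92 | 0101010101 | 0 | 1
  93 | 1010101011 | 1 | 1

1001011111001010011001100101010100111111001100011010111100110101101001100010010111000010111101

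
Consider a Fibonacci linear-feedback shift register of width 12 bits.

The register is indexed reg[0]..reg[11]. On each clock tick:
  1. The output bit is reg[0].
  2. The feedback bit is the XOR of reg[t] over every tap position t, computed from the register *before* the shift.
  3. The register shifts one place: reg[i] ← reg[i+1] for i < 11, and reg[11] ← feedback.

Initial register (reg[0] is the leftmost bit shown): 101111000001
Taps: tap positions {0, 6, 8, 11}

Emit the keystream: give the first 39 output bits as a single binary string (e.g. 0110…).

tick  register→output (feedback)
  0  101111000001→1 (0)
  1  011110000010→0 (0)
  2  111100000100→1 (1)
  3  111000001001→1 (1)
  4  110000010011→1 (0)
  5  100000100110→1 (0)
  6  000001001100→0 (1)
  7  000010011001→0 (0)
  8  000100110010→0 (1)
  9  001001100101→0 (0)
 10  010011001010→0 (1)
 11  100110010101→1 (0)
 12  001100101010→0 (0)
 13  011001010100→0 (0)
 14  110010101000→1 (1)
 15  100101010001→1 (0)
 16  001010100010→0 (1)
 17  010101000101→0 (1)
 18  101010001011→1 (1)
 19  010100010111→0 (1)
 20  101000101111→1 (0)
 21  010001011110→0 (1)
 22  100010111101→1 (0)
 23  000101111010→0 (0)
 24  001011110100→0 (1)
 25  010111101001→0 (1)
 26  101111010011→1 (0)
 27  011110100110→0 (1)
 28  111101001101→1 (1)
 29  111010011011→1 (1)
 30  110100110111→1 (1)
 31  101001101111→1 (0)
 32  010011011110→0 (1)
 33  100110111101→1 (0)
 34  001101111010→0 (0)
 35  011011110100→0 (1)
 36  110111101001→1 (0)
 37  101111010010→1 (1)
 38  011110100101→0 (0)

101111000001001100101010001011110100110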